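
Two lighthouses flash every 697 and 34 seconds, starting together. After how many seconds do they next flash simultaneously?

1394

697 = 17 · 41; 34 = 2 · 17
max exponents: 2 · 17 · 41 = 1394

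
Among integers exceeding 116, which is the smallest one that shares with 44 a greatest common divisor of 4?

120

gcd(x, 44) = 4 forces 4 | x; write x = 4s. Then gcd(4s, 4·11) = 4·gcd(s, 11), so need gcd(s, 11) = 1.
4s > 116 gives s ≥ 30. The least s ≥ 30 coprime to 11 is 30, so x = 4·30 = 120.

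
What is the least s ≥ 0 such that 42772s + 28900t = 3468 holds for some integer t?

Euclid: 42772 = 1·28900 + 13872; 28900 = 2·13872 + 1156; 13872 = 12·1156 + 0 → gcd = 1156; 3468 = 1156·3.
Back-substitution yields 42772·(-2) + 28900·(3) = 1156, so one solution is s = -2·3 = -6, t = 3·3 = 9.
Solutions in s differ by 28900/1156 = 25; the one in [0, 25) is -6 mod 25 = 19.

19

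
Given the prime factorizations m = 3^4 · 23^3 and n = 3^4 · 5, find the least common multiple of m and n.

4927635

max exponent per prime: 3^4 · 5 · 23^3 = 4927635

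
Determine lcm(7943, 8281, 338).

7943 = 13² · 47; 8281 = 7² · 13²; 338 = 2 · 13²
lcm takes max exponent of each prime: 2 · 7² · 13² · 47 = 778414

778414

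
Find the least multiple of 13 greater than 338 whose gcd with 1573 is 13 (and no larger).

351

gcd(x, 1573) = 13 forces 13 | x; write x = 13s. Then gcd(13s, 13·121) = 13·gcd(s, 121), so need gcd(s, 121) = 1.
13s > 338 gives s ≥ 27. The least s ≥ 27 coprime to 121 is 27, so x = 13·27 = 351.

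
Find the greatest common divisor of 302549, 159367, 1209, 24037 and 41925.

13

gcd(302549, 159367): 302549 = 1·159367 + 143182; 159367 = 1·143182 + 16185; 143182 = 8·16185 + 13702; 16185 = 1·13702 + 2483; 13702 = 5·2483 + 1287; 2483 = 1·1287 + 1196; 1287 = 1·1196 + 91; 1196 = 13·91 + 13; 91 = 7·13 + 0 → 13
gcd(13, 1209): 1209 = 93·13 + 0 → 13
gcd(13, 24037): 24037 = 1849·13 + 0 → 13
gcd(13, 41925): 41925 = 3225·13 + 0 → 13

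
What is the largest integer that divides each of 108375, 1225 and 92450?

25

108375 = 3 · 5³ · 17²; 1225 = 5² · 7²; 92450 = 2 · 5² · 43²
gcd takes min exponent of each prime: 5² = 25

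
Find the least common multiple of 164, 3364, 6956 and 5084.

164 = 2² · 41; 3364 = 2² · 29²; 6956 = 2² · 37 · 47; 5084 = 2² · 31 · 41
lcm takes max exponent of each prime: 2² · 29² · 31 · 37 · 41 · 47 = 7435344916

7435344916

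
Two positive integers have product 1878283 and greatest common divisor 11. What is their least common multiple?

For any two positive integers, gcd × lcm equals their product. Hence lcm = 1878283 / 11 = 170753.

170753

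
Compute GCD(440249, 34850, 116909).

17

440249 = 17 · 19 · 29 · 47; 34850 = 2 · 5² · 17 · 41; 116909 = 13 · 17 · 23²
gcd takes min exponent of each prime: 17 = 17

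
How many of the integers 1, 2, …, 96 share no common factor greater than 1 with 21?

21 = 3·7. Inclusion–exclusion on these primes:
96 − ⌊96/3⌋ − ⌊96/7⌋ + ⌊96/21⌋ = 55

55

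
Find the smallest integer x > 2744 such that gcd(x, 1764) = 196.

3136

gcd(x, 1764) = 196 forces 196 | x; write x = 196s. Then gcd(196s, 196·9) = 196·gcd(s, 9), so need gcd(s, 9) = 1.
196s > 2744 gives s ≥ 15. The least s ≥ 15 coprime to 9 is 16, so x = 196·16 = 3136.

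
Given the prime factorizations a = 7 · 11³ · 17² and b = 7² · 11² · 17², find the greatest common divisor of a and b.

min exponent per shared prime: 7 · 11² · 17² = 244783

244783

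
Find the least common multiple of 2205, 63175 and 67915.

2205 = 3² · 5 · 7²; 63175 = 5² · 7 · 19²; 67915 = 5 · 17² · 47
lcm takes max exponent of each prime: 3² · 5² · 7² · 17² · 19² · 47 = 54060679575

54060679575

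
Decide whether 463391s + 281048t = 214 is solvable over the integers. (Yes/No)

No

gcd(463391, 281048): 463391 = 1·281048 + 182343; 281048 = 1·182343 + 98705; 182343 = 1·98705 + 83638; 98705 = 1·83638 + 15067; 83638 = 5·15067 + 8303; 15067 = 1·8303 + 6764; 8303 = 1·6764 + 1539; 6764 = 4·1539 + 608; 1539 = 2·608 + 323; 608 = 1·323 + 285; 323 = 1·285 + 38; 285 = 7·38 + 19; 38 = 2·19 + 0 → 19
19 does not divide 214, so a solution does not exist.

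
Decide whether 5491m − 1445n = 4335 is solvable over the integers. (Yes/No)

Yes

By Bézout, 5491m − 1445n = 4335 has integer solutions iff gcd(5491, 1445) | 4335.
Euclid: 5491 = 3·1445 + 1156; 1445 = 1·1156 + 289; 1156 = 4·289 + 0. gcd = 289; 4335 mod 289 = 0. Yes.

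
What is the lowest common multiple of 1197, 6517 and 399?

lcm(1197, 6517) = 1197·6517/gcd = 7800849/133 = 58653
lcm(58653, 399) = 58653·399/gcd = 23402547/399 = 58653

58653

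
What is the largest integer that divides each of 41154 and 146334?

41154 = 2 · 3 · 19³
146334 = 2 · 3 · 29³
Common: 2 · 3 = 6

6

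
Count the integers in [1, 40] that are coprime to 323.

Prime factors of 323: 17, 19. Count integers ≤ 40 divisible by none of them.
By inclusion–exclusion: 40 − ⌊40/17⌋ − ⌊40/19⌋ + ⌊40/323⌋ = 36.

36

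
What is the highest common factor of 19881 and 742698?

9

Euclid: 742698 = 37·19881 + 7101; 19881 = 2·7101 + 5679; 7101 = 1·5679 + 1422; 5679 = 3·1422 + 1413; 1422 = 1·1413 + 9; 1413 = 157·9 + 0. Last nonzero remainder: 9.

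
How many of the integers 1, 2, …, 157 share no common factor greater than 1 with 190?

60

Prime factors of 190: 2, 5, 19. Count integers ≤ 157 divisible by none of them.
By inclusion–exclusion: 157 − ⌊157/2⌋ − ⌊157/5⌋ − ⌊157/19⌋ + ⌊157/10⌋ + ⌊157/38⌋ + ⌊157/95⌋ − ⌊157/190⌋ = 60.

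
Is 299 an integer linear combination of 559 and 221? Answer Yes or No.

By Bézout, 559m − 221n = 299 has integer solutions iff gcd(559, 221) | 299.
Euclid: 559 = 2·221 + 117; 221 = 1·117 + 104; 117 = 1·104 + 13; 104 = 8·13 + 0. gcd = 13; 299 mod 13 = 0. Yes.

Yes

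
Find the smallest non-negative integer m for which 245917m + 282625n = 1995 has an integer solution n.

Euclid: 282625 = 1·245917 + 36708; 245917 = 6·36708 + 25669; 36708 = 1·25669 + 11039; 25669 = 2·11039 + 3591; 11039 = 3·3591 + 266; 3591 = 13·266 + 133; 266 = 2·133 + 0 → gcd = 133; 1995 = 133·15.
Back-substitution yields 245917·(1024) + 282625·(-891) = 133, so one solution is m = 1024·15 = 15360, n = -891·15 = -13365.
Solutions in m differ by 282625/133 = 2125; the one in [0, 2125) is 15360 mod 2125 = 485.

485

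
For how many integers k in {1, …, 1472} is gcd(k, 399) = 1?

Prime factors of 399: 3, 7, 19. Count integers ≤ 1472 divisible by none of them.
By inclusion–exclusion: 1472 − ⌊1472/3⌋ − ⌊1472/7⌋ − ⌊1472/19⌋ + ⌊1472/21⌋ + ⌊1472/57⌋ + ⌊1472/133⌋ − ⌊1472/399⌋ = 798.

798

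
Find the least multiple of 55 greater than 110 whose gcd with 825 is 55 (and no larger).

gcd(a, 825) = 55 forces 55 | a; write a = 55s. Then gcd(55s, 55·15) = 55·gcd(s, 15), so need gcd(s, 15) = 1.
55s > 110 gives s ≥ 3. The least s ≥ 3 coprime to 15 is 4, so a = 55·4 = 220.

220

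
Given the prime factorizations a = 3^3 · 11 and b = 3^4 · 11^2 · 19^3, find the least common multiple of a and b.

67225059

max exponent per prime: 3^4 · 11^2 · 19^3 = 67225059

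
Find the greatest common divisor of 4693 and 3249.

361

4693 = 13 · 19²
3249 = 3² · 19²
Common: 19² = 361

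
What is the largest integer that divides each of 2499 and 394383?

Euclid: 394383 = 157·2499 + 2040; 2499 = 1·2040 + 459; 2040 = 4·459 + 204; 459 = 2·204 + 51; 204 = 4·51 + 0. Last nonzero remainder: 51.

51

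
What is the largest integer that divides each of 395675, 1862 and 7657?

gcd(395675, 1862): 395675 = 212·1862 + 931; 1862 = 2·931 + 0 → 931
gcd(931, 7657): 7657 = 8·931 + 209; 931 = 4·209 + 95; 209 = 2·95 + 19; 95 = 5·19 + 0 → 19

19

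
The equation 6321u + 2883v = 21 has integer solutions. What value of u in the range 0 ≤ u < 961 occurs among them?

Euclid: 6321 = 2·2883 + 555; 2883 = 5·555 + 108; 555 = 5·108 + 15; 108 = 7·15 + 3; 15 = 5·3 + 0 → gcd = 3; 21 = 3·7.
Back-substitution yields 6321·(-187) + 2883·(410) = 3, so one solution is u = -187·7 = -1309, v = 410·7 = 2870.
Solutions in u differ by 2883/3 = 961; the one in [0, 961) is -1309 mod 961 = 613.

613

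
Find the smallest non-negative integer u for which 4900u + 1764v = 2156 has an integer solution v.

Euclid: 4900 = 2·1764 + 1372; 1764 = 1·1372 + 392; 1372 = 3·392 + 196; 392 = 2·196 + 0 → gcd = 196; 2156 = 196·11.
Back-substitution yields 4900·(4) + 1764·(-11) = 196, so one solution is u = 4·11 = 44, v = -11·11 = -121.
Solutions in u differ by 1764/196 = 9; the one in [0, 9) is 44 mod 9 = 8.

8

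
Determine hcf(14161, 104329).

289

Euclid: 104329 = 7·14161 + 5202; 14161 = 2·5202 + 3757; 5202 = 1·3757 + 1445; 3757 = 2·1445 + 867; 1445 = 1·867 + 578; 867 = 1·578 + 289; 578 = 2·289 + 0. Last nonzero remainder: 289.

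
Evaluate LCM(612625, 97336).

59630467000

612625 = 5³ · 13² · 29; 97336 = 2³ · 23³
max exponents: 2³ · 5³ · 13² · 23³ · 29 = 59630467000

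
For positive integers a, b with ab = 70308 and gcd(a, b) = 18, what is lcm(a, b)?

Since gcd(a,b)·lcm(a,b) = ab, lcm = 70308/18 = 3906.

3906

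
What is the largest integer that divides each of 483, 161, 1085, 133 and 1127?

7

gcd(483, 161): 483 = 3·161 + 0 → 161
gcd(161, 1085): 1085 = 6·161 + 119; 161 = 1·119 + 42; 119 = 2·42 + 35; 42 = 1·35 + 7; 35 = 5·7 + 0 → 7
gcd(7, 133): 133 = 19·7 + 0 → 7
gcd(7, 1127): 1127 = 161·7 + 0 → 7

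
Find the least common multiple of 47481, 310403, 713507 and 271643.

84768589423329

47481 = 3 · 7² · 17 · 19; 310403 = 17 · 19 · 31²; 713507 = 17 · 19 · 47²; 271643 = 17 · 19 · 29²
lcm takes max exponent of each prime: 3 · 7² · 17 · 19 · 29² · 31² · 47² = 84768589423329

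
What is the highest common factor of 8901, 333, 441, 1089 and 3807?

gcd(8901, 333): 8901 = 26·333 + 243; 333 = 1·243 + 90; 243 = 2·90 + 63; 90 = 1·63 + 27; 63 = 2·27 + 9; 27 = 3·9 + 0 → 9
gcd(9, 441): 441 = 49·9 + 0 → 9
gcd(9, 1089): 1089 = 121·9 + 0 → 9
gcd(9, 3807): 3807 = 423·9 + 0 → 9

9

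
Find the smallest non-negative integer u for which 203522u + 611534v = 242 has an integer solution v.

Reduce mod 611534: 203522u ≡ 242 (mod 611534). With g = gcd(203522, 611534) = 242 dividing 242, divide through: 841u ≡ 1 (mod 2527).
Since gcd(841, 2527) = 1, u ≡ 1·(841)⁻¹ ≡ 631 (mod 2527). Smallest non-negative: 631.

631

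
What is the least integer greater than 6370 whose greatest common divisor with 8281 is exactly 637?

7007

Multiples of 637 above 6370: 637·11, 637·12, … . Need the cofactor coprime to 8281/637 = 13.
Checking s = 11, 12, … the first with gcd(s, 13) = 1 is s = 11, giving 7007.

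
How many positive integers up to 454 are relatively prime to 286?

191

286 = 2·11·13. Inclusion–exclusion on these primes:
454 − ⌊454/2⌋ − ⌊454/11⌋ − ⌊454/13⌋ + ⌊454/22⌋ + ⌊454/26⌋ + ⌊454/143⌋ − ⌊454/286⌋ = 191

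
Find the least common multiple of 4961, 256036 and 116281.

4961 = 11² · 41; 256036 = 2² · 11² · 23²; 116281 = 11² · 31²
lcm takes max exponent of each prime: 2² · 11² · 23² · 31² · 41 = 10088074436

10088074436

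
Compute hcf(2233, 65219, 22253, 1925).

77

gcd(2233, 65219): 65219 = 29·2233 + 462; 2233 = 4·462 + 385; 462 = 1·385 + 77; 385 = 5·77 + 0 → 77
gcd(77, 22253): 22253 = 289·77 + 0 → 77
gcd(77, 1925): 1925 = 25·77 + 0 → 77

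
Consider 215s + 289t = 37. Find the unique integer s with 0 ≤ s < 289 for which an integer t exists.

144

gcd(215, 289) = 1 (Euclid: 289 = 1·215 + 74; 215 = 2·74 + 67; 74 = 1·67 + 7; 67 = 9·7 + 4; 7 = 1·4 + 3; 4 = 1·3 + 1; 3 = 3·1 + 0), and 1 | 37.
Extended Euclid: 215·(82) + 289·(-61) = 1. Scale by 37: s₀ = 3034.
General solution s = s₀ + 289k; reducing mod 289 gives s = 144 (and t = -107).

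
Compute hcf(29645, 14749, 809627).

29645 = 5 · 7² · 11²; 14749 = 7³ · 43; 809627 = 7² · 13 · 31 · 41
gcd takes min exponent of each prime: 7² = 49

49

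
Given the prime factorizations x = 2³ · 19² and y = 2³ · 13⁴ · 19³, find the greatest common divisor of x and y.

2888

min exponent per shared prime: 2³ · 19² = 2888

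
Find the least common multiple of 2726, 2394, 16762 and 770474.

1257036806214

2726 = 2 · 29 · 47; 2394 = 2 · 3² · 7 · 19; 16762 = 2 · 17² · 29; 770474 = 2 · 17² · 31 · 43
lcm takes max exponent of each prime: 2 · 3² · 7 · 17² · 19 · 29 · 31 · 43 · 47 = 1257036806214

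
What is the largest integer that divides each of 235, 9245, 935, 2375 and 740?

5

gcd(235, 9245): 9245 = 39·235 + 80; 235 = 2·80 + 75; 80 = 1·75 + 5; 75 = 15·5 + 0 → 5
gcd(5, 935): 935 = 187·5 + 0 → 5
gcd(5, 2375): 2375 = 475·5 + 0 → 5
gcd(5, 740): 740 = 148·5 + 0 → 5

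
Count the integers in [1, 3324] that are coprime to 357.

1788

Prime factors of 357: 3, 7, 17. Count integers ≤ 3324 divisible by none of them.
By inclusion–exclusion: 3324 − ⌊3324/3⌋ − ⌊3324/7⌋ − ⌊3324/17⌋ + ⌊3324/21⌋ + ⌊3324/51⌋ + ⌊3324/119⌋ − ⌊3324/357⌋ = 1788.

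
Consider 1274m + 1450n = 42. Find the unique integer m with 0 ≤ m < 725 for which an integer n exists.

Reduce mod 1450: 1274m ≡ 42 (mod 1450). With g = gcd(1274, 1450) = 2 dividing 42, divide through: 637m ≡ 21 (mod 725).
Since gcd(637, 725) = 1, m ≡ 21·(637)⁻¹ ≡ 8 (mod 725). Smallest non-negative: 8.

8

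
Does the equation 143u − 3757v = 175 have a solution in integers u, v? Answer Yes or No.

gcd(143, 3757): 3757 = 26·143 + 39; 143 = 3·39 + 26; 39 = 1·26 + 13; 26 = 2·13 + 0 → 13
13 does not divide 175, so a solution does not exist.

No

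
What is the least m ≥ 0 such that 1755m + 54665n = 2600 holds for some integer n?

531

gcd(1755, 54665) = 65 (Euclid: 54665 = 31·1755 + 260; 1755 = 6·260 + 195; 260 = 1·195 + 65; 195 = 3·65 + 0), and 65 | 2600.
Extended Euclid: 1755·(-218) + 54665·(7) = 65. Scale by 40: m₀ = -8720.
General solution m = m₀ + 841t; reducing mod 841 gives m = 531 (and n = -17).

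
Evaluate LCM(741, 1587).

gcd first: 1587 = 2·741 + 105; 741 = 7·105 + 6; 105 = 17·6 + 3; 6 = 2·3 + 0 → gcd = 3
lcm = 741·1587/gcd = 1175967/3 = 391989

391989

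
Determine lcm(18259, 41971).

18259 = 19 · 31²; 41971 = 19 · 47²
max exponents: 19 · 31² · 47² = 40334131

40334131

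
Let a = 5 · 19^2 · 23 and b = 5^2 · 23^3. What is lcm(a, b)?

109807175

max exponent per prime: 5^2 · 19^2 · 23^3 = 109807175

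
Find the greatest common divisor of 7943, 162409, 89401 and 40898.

7943 = 13² · 47; 162409 = 13² · 31²; 89401 = 13² · 23²; 40898 = 2 · 11² · 13²
gcd takes min exponent of each prime: 13² = 169

169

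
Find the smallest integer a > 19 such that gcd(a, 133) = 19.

38

gcd(a, 133) = 19 forces 19 | a; write a = 19s. Then gcd(19s, 19·7) = 19·gcd(s, 7), so need gcd(s, 7) = 1.
19s > 19 gives s ≥ 2. The least s ≥ 2 coprime to 7 is 2, so a = 19·2 = 38.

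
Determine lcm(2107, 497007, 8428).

lcm(2107, 497007) = 2107·497007/gcd = 1047193749/49 = 21371301
lcm(21371301, 8428) = 21371301·8428/gcd = 180117324828/2107 = 85485204

85485204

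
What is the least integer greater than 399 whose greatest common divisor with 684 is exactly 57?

Multiples of 57 above 399: 57·8, 57·9, … . Need the cofactor coprime to 684/57 = 12.
Checking s = 8, 9, … the first with gcd(s, 12) = 1 is s = 11, giving 627.

627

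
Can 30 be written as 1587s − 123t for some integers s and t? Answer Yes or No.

Yes

By Bézout, 1587s − 123t = 30 has integer solutions iff gcd(1587, 123) | 30.
Euclid: 1587 = 12·123 + 111; 123 = 1·111 + 12; 111 = 9·12 + 3; 12 = 4·3 + 0. gcd = 3; 30 mod 3 = 0. Yes.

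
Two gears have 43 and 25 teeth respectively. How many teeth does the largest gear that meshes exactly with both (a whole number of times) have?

1

Euclid: 43 = 1·25 + 18; 25 = 1·18 + 7; 18 = 2·7 + 4; 7 = 1·4 + 3; 4 = 1·3 + 1; 3 = 3·1 + 0. Last nonzero remainder: 1.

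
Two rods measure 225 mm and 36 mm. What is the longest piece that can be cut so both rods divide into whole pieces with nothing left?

Euclid: 225 = 6·36 + 9; 36 = 4·9 + 0. Last nonzero remainder: 9.

9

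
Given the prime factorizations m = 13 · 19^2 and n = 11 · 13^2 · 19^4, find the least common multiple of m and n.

242266739

max exponent per prime: 11 · 13^2 · 19^4 = 242266739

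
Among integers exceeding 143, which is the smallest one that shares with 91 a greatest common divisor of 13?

Multiples of 13 above 143: 13·12, 13·13, … . Need the cofactor coprime to 91/13 = 7.
Checking s = 12, 13, … the first with gcd(s, 7) = 1 is s = 12, giving 156.

156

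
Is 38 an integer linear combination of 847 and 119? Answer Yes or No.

No

gcd(847, 119): 847 = 7·119 + 14; 119 = 8·14 + 7; 14 = 2·7 + 0 → 7
7 does not divide 38, so a solution does not exist.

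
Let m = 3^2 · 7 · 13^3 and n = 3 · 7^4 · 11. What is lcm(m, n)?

522224703

max exponent per prime: 3^2 · 7^4 · 11 · 13^3 = 522224703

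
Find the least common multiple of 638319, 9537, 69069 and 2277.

638319 = 3 · 11 · 23 · 29²; 9537 = 3 · 11 · 17²; 69069 = 3 · 7 · 11 · 13 · 23; 2277 = 3² · 11 · 23
lcm takes max exponent of each prime: 3² · 7 · 11 · 13 · 17² · 23 · 29² = 50361454143

50361454143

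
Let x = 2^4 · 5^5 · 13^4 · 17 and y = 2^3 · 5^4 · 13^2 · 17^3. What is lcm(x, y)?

max exponent per prime: 2^4 · 5^5 · 13^4 · 17^3 = 7016009650000

7016009650000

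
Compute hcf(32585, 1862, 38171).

gcd(32585, 1862): 32585 = 17·1862 + 931; 1862 = 2·931 + 0 → 931
gcd(931, 38171): 38171 = 41·931 + 0 → 931

931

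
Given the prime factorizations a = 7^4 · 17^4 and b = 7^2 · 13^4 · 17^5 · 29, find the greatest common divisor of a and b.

4092529

min exponent per shared prime: 7^2 · 17^4 = 4092529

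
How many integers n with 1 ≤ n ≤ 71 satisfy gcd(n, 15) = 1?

Prime factors of 15: 3, 5. Count integers ≤ 71 divisible by none of them.
By inclusion–exclusion: 71 − ⌊71/3⌋ − ⌊71/5⌋ + ⌊71/15⌋ = 38.

38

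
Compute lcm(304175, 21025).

255811175

gcd first: 304175 = 14·21025 + 9825; 21025 = 2·9825 + 1375; 9825 = 7·1375 + 200; 1375 = 6·200 + 175; 200 = 1·175 + 25; 175 = 7·25 + 0 → gcd = 25
lcm = 304175·21025/gcd = 6395279375/25 = 255811175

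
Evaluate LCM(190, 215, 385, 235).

29567230

190 = 2 · 5 · 19; 215 = 5 · 43; 385 = 5 · 7 · 11; 235 = 5 · 47
lcm takes max exponent of each prime: 2 · 5 · 7 · 11 · 19 · 43 · 47 = 29567230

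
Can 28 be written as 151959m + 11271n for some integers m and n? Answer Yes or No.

gcd(151959, 11271): 151959 = 13·11271 + 5436; 11271 = 2·5436 + 399; 5436 = 13·399 + 249; 399 = 1·249 + 150; 249 = 1·150 + 99; 150 = 1·99 + 51; 99 = 1·51 + 48; 51 = 1·48 + 3; 48 = 16·3 + 0 → 3
3 does not divide 28, so a solution does not exist.

No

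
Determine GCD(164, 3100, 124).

4

gcd(164, 3100): 3100 = 18·164 + 148; 164 = 1·148 + 16; 148 = 9·16 + 4; 16 = 4·4 + 0 → 4
gcd(4, 124): 124 = 31·4 + 0 → 4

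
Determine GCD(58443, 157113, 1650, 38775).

58443 = 3 · 7 · 11² · 23; 157113 = 3³ · 11 · 23²; 1650 = 2 · 3 · 5² · 11; 38775 = 3 · 5² · 11 · 47
gcd takes min exponent of each prime: 3 · 11 = 33

33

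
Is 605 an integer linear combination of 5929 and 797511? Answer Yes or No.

gcd(5929, 797511): 797511 = 134·5929 + 3025; 5929 = 1·3025 + 2904; 3025 = 1·2904 + 121; 2904 = 24·121 + 0 → 121
121 divides 605, so a solution exists.

Yes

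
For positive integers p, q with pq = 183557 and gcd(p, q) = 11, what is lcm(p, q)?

Since gcd(p,q)·lcm(p,q) = pq, lcm = 183557/11 = 16687.

16687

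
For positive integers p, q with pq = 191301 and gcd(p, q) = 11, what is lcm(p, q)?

17391

Since gcd(p,q)·lcm(p,q) = pq, lcm = 191301/11 = 17391.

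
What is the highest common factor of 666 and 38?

2

Euclid: 666 = 17·38 + 20; 38 = 1·20 + 18; 20 = 1·18 + 2; 18 = 9·2 + 0. Last nonzero remainder: 2.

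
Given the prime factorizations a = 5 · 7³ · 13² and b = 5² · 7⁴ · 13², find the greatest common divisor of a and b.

289835

min exponent per shared prime: 5 · 7³ · 13² = 289835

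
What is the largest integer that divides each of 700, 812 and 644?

gcd(700, 812): 812 = 1·700 + 112; 700 = 6·112 + 28; 112 = 4·28 + 0 → 28
gcd(28, 644): 644 = 23·28 + 0 → 28

28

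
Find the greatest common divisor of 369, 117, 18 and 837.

gcd(369, 117): 369 = 3·117 + 18; 117 = 6·18 + 9; 18 = 2·9 + 0 → 9
gcd(9, 18): 18 = 2·9 + 0 → 9
gcd(9, 837): 837 = 93·9 + 0 → 9

9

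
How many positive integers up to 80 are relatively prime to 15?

43

15 = 3·5. Inclusion–exclusion on these primes:
80 − ⌊80/3⌋ − ⌊80/5⌋ + ⌊80/15⌋ = 43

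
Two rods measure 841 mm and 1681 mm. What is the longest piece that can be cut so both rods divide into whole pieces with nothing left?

Euclid: 1681 = 1·841 + 840; 841 = 1·840 + 1; 840 = 840·1 + 0. Last nonzero remainder: 1.

1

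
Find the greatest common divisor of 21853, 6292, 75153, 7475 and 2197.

13

gcd(21853, 6292): 21853 = 3·6292 + 2977; 6292 = 2·2977 + 338; 2977 = 8·338 + 273; 338 = 1·273 + 65; 273 = 4·65 + 13; 65 = 5·13 + 0 → 13
gcd(13, 75153): 75153 = 5781·13 + 0 → 13
gcd(13, 7475): 7475 = 575·13 + 0 → 13
gcd(13, 2197): 2197 = 169·13 + 0 → 13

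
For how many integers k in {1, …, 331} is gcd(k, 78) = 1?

78 = 2·3·13. Inclusion–exclusion on these primes:
331 − ⌊331/2⌋ − ⌊331/3⌋ − ⌊331/13⌋ + ⌊331/6⌋ + ⌊331/26⌋ + ⌊331/39⌋ − ⌊331/78⌋ = 102

102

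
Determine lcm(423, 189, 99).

423 = 3² · 47; 189 = 3³ · 7; 99 = 3² · 11
lcm takes max exponent of each prime: 3³ · 7 · 11 · 47 = 97713

97713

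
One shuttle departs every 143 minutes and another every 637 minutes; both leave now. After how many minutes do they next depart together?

gcd first: 637 = 4·143 + 65; 143 = 2·65 + 13; 65 = 5·13 + 0 → gcd = 13
lcm = 143·637/gcd = 91091/13 = 7007

7007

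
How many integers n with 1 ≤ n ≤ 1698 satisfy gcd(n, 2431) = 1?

1342

Prime factors of 2431: 11, 13, 17. Count integers ≤ 1698 divisible by none of them.
By inclusion–exclusion: 1698 − ⌊1698/11⌋ − ⌊1698/13⌋ − ⌊1698/17⌋ + ⌊1698/143⌋ + ⌊1698/187⌋ + ⌊1698/221⌋ − ⌊1698/2431⌋ = 1342.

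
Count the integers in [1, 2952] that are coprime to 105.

1349

105 = 3·5·7. Inclusion–exclusion on these primes:
2952 − ⌊2952/3⌋ − ⌊2952/5⌋ − ⌊2952/7⌋ + ⌊2952/15⌋ + ⌊2952/21⌋ + ⌊2952/35⌋ − ⌊2952/105⌋ = 1349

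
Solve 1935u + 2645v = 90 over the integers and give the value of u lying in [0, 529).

283

Euclid: 2645 = 1·1935 + 710; 1935 = 2·710 + 515; 710 = 1·515 + 195; 515 = 2·195 + 125; 195 = 1·125 + 70; 125 = 1·70 + 55; 70 = 1·55 + 15; 55 = 3·15 + 10; 15 = 1·10 + 5; 10 = 2·5 + 0 → gcd = 5; 90 = 5·18.
Back-substitution yields 1935·(-190) + 2645·(139) = 5, so one solution is u = -190·18 = -3420, v = 139·18 = 2502.
Solutions in u differ by 2645/5 = 529; the one in [0, 529) is -3420 mod 529 = 283.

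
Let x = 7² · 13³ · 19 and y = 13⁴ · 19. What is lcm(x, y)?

26590291

max exponent per prime: 7² · 13⁴ · 19 = 26590291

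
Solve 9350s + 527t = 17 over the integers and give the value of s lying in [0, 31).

27

gcd(9350, 527) = 17 (Euclid: 9350 = 17·527 + 391; 527 = 1·391 + 136; 391 = 2·136 + 119; 136 = 1·119 + 17; 119 = 7·17 + 0), and 17 | 17.
Extended Euclid: 9350·(-4) + 527·(71) = 17. Scale by 1: s₀ = -4.
General solution s = s₀ + 31k; reducing mod 31 gives s = 27 (and t = -479).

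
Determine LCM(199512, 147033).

191731032

gcd first: 199512 = 1·147033 + 52479; 147033 = 2·52479 + 42075; 52479 = 1·42075 + 10404; 42075 = 4·10404 + 459; 10404 = 22·459 + 306; 459 = 1·306 + 153; 306 = 2·153 + 0 → gcd = 153
lcm = 199512·147033/gcd = 29334847896/153 = 191731032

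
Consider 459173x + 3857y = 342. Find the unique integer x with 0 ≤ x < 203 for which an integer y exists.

Euclid: 459173 = 119·3857 + 190; 3857 = 20·190 + 57; 190 = 3·57 + 19; 57 = 3·19 + 0 → gcd = 19; 342 = 19·18.
Back-substitution yields 459173·(61) + 3857·(-7262) = 19, so one solution is x = 61·18 = 1098, y = -7262·18 = -130716.
Solutions in x differ by 3857/19 = 203; the one in [0, 203) is 1098 mod 203 = 83.

83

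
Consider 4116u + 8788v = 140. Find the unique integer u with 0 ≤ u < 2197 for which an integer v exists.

Euclid: 8788 = 2·4116 + 556; 4116 = 7·556 + 224; 556 = 2·224 + 108; 224 = 2·108 + 8; 108 = 13·8 + 4; 8 = 2·4 + 0 → gcd = 4; 140 = 4·35.
Back-substitution yields 4116·(-1059) + 8788·(496) = 4, so one solution is u = -1059·35 = -37065, v = 496·35 = 17360.
Solutions in u differ by 8788/4 = 2197; the one in [0, 2197) is -37065 mod 2197 = 284.

284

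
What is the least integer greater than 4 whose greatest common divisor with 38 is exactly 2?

gcd(t, 38) = 2 forces 2 | t; write t = 2s. Then gcd(2s, 2·19) = 2·gcd(s, 19), so need gcd(s, 19) = 1.
2s > 4 gives s ≥ 3. The least s ≥ 3 coprime to 19 is 3, so t = 2·3 = 6.

6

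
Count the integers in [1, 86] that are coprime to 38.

41

Prime factors of 38: 2, 19. Count integers ≤ 86 divisible by none of them.
By inclusion–exclusion: 86 − ⌊86/2⌋ − ⌊86/19⌋ + ⌊86/38⌋ = 41.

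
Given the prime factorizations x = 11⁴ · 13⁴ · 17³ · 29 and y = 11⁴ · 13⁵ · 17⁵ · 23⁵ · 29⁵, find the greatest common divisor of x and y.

59578410425677

min exponent per shared prime: 11⁴ · 13⁴ · 17³ · 29 = 59578410425677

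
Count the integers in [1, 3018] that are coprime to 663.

663 = 3·13·17. Inclusion–exclusion on these primes:
3018 − ⌊3018/3⌋ − ⌊3018/13⌋ − ⌊3018/17⌋ + ⌊3018/39⌋ + ⌊3018/51⌋ + ⌊3018/221⌋ − ⌊3018/663⌋ = 1748

1748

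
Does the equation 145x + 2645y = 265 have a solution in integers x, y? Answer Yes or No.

gcd(145, 2645): 2645 = 18·145 + 35; 145 = 4·35 + 5; 35 = 7·5 + 0 → 5
5 divides 265, so a solution exists.

Yes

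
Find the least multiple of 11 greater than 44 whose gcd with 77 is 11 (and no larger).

55

77 = 11·7. Any a with gcd(a, 77) = 11 is a multiple of 11, say 11s, with s coprime to 7.
Need s > 44/11, so s ≥ 5. First s ≥ 5 with gcd(s, 7) = 1 is s = 5. Thus a = 11·5 = 55.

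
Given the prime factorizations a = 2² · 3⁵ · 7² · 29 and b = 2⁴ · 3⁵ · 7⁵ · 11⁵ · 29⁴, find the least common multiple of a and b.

max exponent per prime: 2⁴ · 3⁵ · 7⁵ · 11⁵ · 29⁴ = 7443408836789590896

7443408836789590896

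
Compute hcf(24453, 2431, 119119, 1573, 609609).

gcd(24453, 2431): 24453 = 10·2431 + 143; 2431 = 17·143 + 0 → 143
gcd(143, 119119): 119119 = 833·143 + 0 → 143
gcd(143, 1573): 1573 = 11·143 + 0 → 143
gcd(143, 609609): 609609 = 4263·143 + 0 → 143

143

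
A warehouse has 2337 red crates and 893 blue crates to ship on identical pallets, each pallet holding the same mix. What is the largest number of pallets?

19

2337 = 3 · 19 · 41
893 = 19 · 47
Common: 19 = 19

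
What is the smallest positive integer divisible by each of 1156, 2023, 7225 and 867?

lcm(1156, 2023) = 1156·2023/gcd = 2338588/289 = 8092
lcm(8092, 7225) = 8092·7225/gcd = 58464700/289 = 202300
lcm(202300, 867) = 202300·867/gcd = 175394100/289 = 606900

606900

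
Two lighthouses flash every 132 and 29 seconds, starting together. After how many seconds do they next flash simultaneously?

gcd first: 132 = 4·29 + 16; 29 = 1·16 + 13; 16 = 1·13 + 3; 13 = 4·3 + 1; 3 = 3·1 + 0 → gcd = 1
lcm = 132·29/gcd = 3828/1 = 3828

3828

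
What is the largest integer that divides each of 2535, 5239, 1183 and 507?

2535 = 3 · 5 · 13²; 5239 = 13² · 31; 1183 = 7 · 13²; 507 = 3 · 13²
gcd takes min exponent of each prime: 13² = 169

169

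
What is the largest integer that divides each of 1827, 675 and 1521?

9

1827 = 3² · 7 · 29; 675 = 3³ · 5²; 1521 = 3² · 13²
gcd takes min exponent of each prime: 3² = 9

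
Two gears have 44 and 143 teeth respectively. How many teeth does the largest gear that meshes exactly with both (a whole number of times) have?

11

Euclid: 143 = 3·44 + 11; 44 = 4·11 + 0. Last nonzero remainder: 11.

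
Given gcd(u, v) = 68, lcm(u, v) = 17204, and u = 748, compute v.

1564

Using uv = gcd(u,v)·lcm(u,v) = 68·17204 = 1169872, we get v = 1169872/748 = 1564.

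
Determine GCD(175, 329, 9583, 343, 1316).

gcd(175, 329): 329 = 1·175 + 154; 175 = 1·154 + 21; 154 = 7·21 + 7; 21 = 3·7 + 0 → 7
gcd(7, 9583): 9583 = 1369·7 + 0 → 7
gcd(7, 343): 343 = 49·7 + 0 → 7
gcd(7, 1316): 1316 = 188·7 + 0 → 7

7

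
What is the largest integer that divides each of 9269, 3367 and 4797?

gcd(9269, 3367): 9269 = 2·3367 + 2535; 3367 = 1·2535 + 832; 2535 = 3·832 + 39; 832 = 21·39 + 13; 39 = 3·13 + 0 → 13
gcd(13, 4797): 4797 = 369·13 + 0 → 13

13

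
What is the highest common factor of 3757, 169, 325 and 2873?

gcd(3757, 169): 3757 = 22·169 + 39; 169 = 4·39 + 13; 39 = 3·13 + 0 → 13
gcd(13, 325): 325 = 25·13 + 0 → 13
gcd(13, 2873): 2873 = 221·13 + 0 → 13

13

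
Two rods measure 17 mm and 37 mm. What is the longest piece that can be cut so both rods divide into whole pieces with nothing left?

17 = 17
37 = 37
Common: 1 = 1

1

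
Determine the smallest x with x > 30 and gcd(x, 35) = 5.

40

35 = 5·7. Any x with gcd(x, 35) = 5 is a multiple of 5, say 5s, with s coprime to 7.
Need s > 30/5, so s ≥ 7. First s ≥ 7 with gcd(s, 7) = 1 is s = 8. Thus x = 5·8 = 40.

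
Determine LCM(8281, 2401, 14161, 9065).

8281 = 7² · 13²; 2401 = 7⁴; 14161 = 7² · 17²; 9065 = 5 · 7² · 37
lcm takes max exponent of each prime: 5 · 7⁴ · 13² · 17² · 37 = 21694439585

21694439585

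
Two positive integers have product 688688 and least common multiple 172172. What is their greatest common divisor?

4

From gcd × lcm = pq: gcd = 688688 / 172172 = 4.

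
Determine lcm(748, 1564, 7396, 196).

748 = 2² · 11 · 17; 1564 = 2² · 17 · 23; 7396 = 2² · 43²; 196 = 2² · 7²
lcm takes max exponent of each prime: 2² · 7² · 11 · 17 · 23 · 43² = 1558699604

1558699604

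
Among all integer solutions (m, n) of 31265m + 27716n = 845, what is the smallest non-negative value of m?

Euclid: 31265 = 1·27716 + 3549; 27716 = 7·3549 + 2873; 3549 = 1·2873 + 676; 2873 = 4·676 + 169; 676 = 4·169 + 0 → gcd = 169; 845 = 169·5.
Back-substitution yields 31265·(-39) + 27716·(44) = 169, so one solution is m = -39·5 = -195, n = 44·5 = 220.
Solutions in m differ by 27716/169 = 164; the one in [0, 164) is -195 mod 164 = 133.

133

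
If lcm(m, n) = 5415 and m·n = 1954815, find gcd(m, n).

gcd·lcm = product, so gcd = 1954815/5415 = 361.

361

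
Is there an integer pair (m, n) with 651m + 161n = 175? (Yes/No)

Yes

By Bézout, 651m + 161n = 175 has integer solutions iff gcd(651, 161) | 175.
Euclid: 651 = 4·161 + 7; 161 = 23·7 + 0. gcd = 7; 175 mod 7 = 0. Yes.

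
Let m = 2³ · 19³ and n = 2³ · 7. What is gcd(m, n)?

8

min exponent per shared prime: 2³ = 8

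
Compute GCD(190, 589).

19

190 = 2 · 5 · 19
589 = 19 · 31
Common: 19 = 19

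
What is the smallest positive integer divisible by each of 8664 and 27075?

216600

gcd first: 27075 = 3·8664 + 1083; 8664 = 8·1083 + 0 → gcd = 1083
lcm = 8664·27075/gcd = 234577800/1083 = 216600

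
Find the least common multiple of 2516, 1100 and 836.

13146100

2516 = 2² · 17 · 37; 1100 = 2² · 5² · 11; 836 = 2² · 11 · 19
lcm takes max exponent of each prime: 2² · 5² · 11 · 17 · 19 · 37 = 13146100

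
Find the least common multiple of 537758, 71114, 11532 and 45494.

537758 = 2 · 13² · 37 · 43; 71114 = 2 · 31² · 37; 11532 = 2² · 3 · 31²; 45494 = 2 · 23² · 43
lcm takes max exponent of each prime: 2² · 3 · 13² · 23² · 31² · 37 · 43 = 1640276980212

1640276980212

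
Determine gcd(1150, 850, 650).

1150 = 2 · 5² · 23; 850 = 2 · 5² · 17; 650 = 2 · 5² · 13
gcd takes min exponent of each prime: 2 · 5² = 50

50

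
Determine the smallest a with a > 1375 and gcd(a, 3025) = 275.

1650

gcd(a, 3025) = 275 forces 275 | a; write a = 275s. Then gcd(275s, 275·11) = 275·gcd(s, 11), so need gcd(s, 11) = 1.
275s > 1375 gives s ≥ 6. The least s ≥ 6 coprime to 11 is 6, so a = 275·6 = 1650.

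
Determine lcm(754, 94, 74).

1311206

754 = 2 · 13 · 29; 94 = 2 · 47; 74 = 2 · 37
lcm takes max exponent of each prime: 2 · 13 · 29 · 37 · 47 = 1311206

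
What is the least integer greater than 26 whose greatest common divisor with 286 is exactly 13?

286 = 13·22. Any a with gcd(a, 286) = 13 is a multiple of 13, say 13s, with s coprime to 22.
Need s > 26/13, so s ≥ 3. First s ≥ 3 with gcd(s, 22) = 1 is s = 3. Thus a = 13·3 = 39.

39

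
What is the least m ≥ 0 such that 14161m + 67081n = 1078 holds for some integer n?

Reduce mod 67081: 14161m ≡ 1078 (mod 67081). With g = gcd(14161, 67081) = 49 dividing 1078, divide through: 289m ≡ 22 (mod 1369).
Since gcd(289, 1369) = 1, m ≡ 22·(289)⁻¹ ≡ 758 (mod 1369). Smallest non-negative: 758.

758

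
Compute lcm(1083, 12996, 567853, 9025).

lcm(1083, 12996) = 1083·12996/gcd = 14074668/1083 = 12996
lcm(12996, 567853) = 12996·567853/gcd = 7379817588/361 = 20442708
lcm(20442708, 9025) = 20442708·9025/gcd = 184495439700/361 = 511067700

511067700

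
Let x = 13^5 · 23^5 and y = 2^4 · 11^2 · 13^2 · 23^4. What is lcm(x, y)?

max exponent per prime: 2^4 · 11^2 · 13^5 · 23^5 = 4626592980502064

4626592980502064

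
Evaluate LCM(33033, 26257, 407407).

33033 = 3 · 7 · 11² · 13; 26257 = 7 · 11² · 31; 407407 = 7 · 11² · 13 · 37
lcm takes max exponent of each prime: 3 · 7 · 11² · 13 · 31 · 37 = 37888851

37888851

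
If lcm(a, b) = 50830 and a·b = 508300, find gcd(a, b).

10

gcd·lcm = product, so gcd = 508300/50830 = 10.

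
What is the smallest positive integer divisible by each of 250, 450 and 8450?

380250

lcm(250, 450) = 250·450/gcd = 112500/50 = 2250
lcm(2250, 8450) = 2250·8450/gcd = 19012500/50 = 380250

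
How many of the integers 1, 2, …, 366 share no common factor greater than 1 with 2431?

2431 = 11·13·17. Inclusion–exclusion on these primes:
366 − ⌊366/11⌋ − ⌊366/13⌋ − ⌊366/17⌋ + ⌊366/143⌋ + ⌊366/187⌋ + ⌊366/221⌋ − ⌊366/2431⌋ = 288

288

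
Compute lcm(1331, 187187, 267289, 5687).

4548456913

1331 = 11³; 187187 = 7 · 11² · 13 · 17; 267289 = 11² · 47²; 5687 = 11² · 47
lcm takes max exponent of each prime: 7 · 11³ · 13 · 17 · 47² = 4548456913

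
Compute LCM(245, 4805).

245 = 5 · 7²; 4805 = 5 · 31²
max exponents: 5 · 7² · 31² = 235445

235445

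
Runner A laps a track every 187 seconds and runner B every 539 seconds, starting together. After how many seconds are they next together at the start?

9163

187 = 11 · 17; 539 = 7² · 11
max exponents: 7² · 11 · 17 = 9163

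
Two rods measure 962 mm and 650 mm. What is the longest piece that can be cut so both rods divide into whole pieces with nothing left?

26

Euclid: 962 = 1·650 + 312; 650 = 2·312 + 26; 312 = 12·26 + 0. Last nonzero remainder: 26.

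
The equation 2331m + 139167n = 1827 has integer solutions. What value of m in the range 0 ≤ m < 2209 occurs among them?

Euclid: 139167 = 59·2331 + 1638; 2331 = 1·1638 + 693; 1638 = 2·693 + 252; 693 = 2·252 + 189; 252 = 1·189 + 63; 189 = 3·63 + 0 → gcd = 63; 1827 = 63·29.
Back-substitution yields 2331·(-597) + 139167·(10) = 63, so one solution is m = -597·29 = -17313, n = 10·29 = 290.
Solutions in m differ by 139167/63 = 2209; the one in [0, 2209) is -17313 mod 2209 = 359.

359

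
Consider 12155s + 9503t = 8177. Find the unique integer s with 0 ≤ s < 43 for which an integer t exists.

21

gcd(12155, 9503) = 221 (Euclid: 12155 = 1·9503 + 2652; 9503 = 3·2652 + 1547; 2652 = 1·1547 + 1105; 1547 = 1·1105 + 442; 1105 = 2·442 + 221; 442 = 2·221 + 0), and 221 | 8177.
Extended Euclid: 12155·(18) + 9503·(-23) = 221. Scale by 37: s₀ = 666.
General solution s = s₀ + 43k; reducing mod 43 gives s = 21 (and t = -26).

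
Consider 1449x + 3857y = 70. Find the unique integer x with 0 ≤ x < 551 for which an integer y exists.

Reduce mod 3857: 1449x ≡ 70 (mod 3857). With g = gcd(1449, 3857) = 7 dividing 70, divide through: 207x ≡ 10 (mod 551).
Since gcd(207, 551) = 1, x ≡ 10·(207)⁻¹ ≡ 394 (mod 551). Smallest non-negative: 394.

394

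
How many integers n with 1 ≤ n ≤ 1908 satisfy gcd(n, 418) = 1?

418 = 2·11·19. Inclusion–exclusion on these primes:
1908 − ⌊1908/2⌋ − ⌊1908/11⌋ − ⌊1908/19⌋ + ⌊1908/22⌋ + ⌊1908/38⌋ + ⌊1908/209⌋ − ⌊1908/418⌋ = 822

822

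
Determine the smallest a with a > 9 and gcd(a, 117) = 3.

12

Multiples of 3 above 9: 3·4, 3·5, … . Need the cofactor coprime to 117/3 = 39.
Checking s = 4, 5, … the first with gcd(s, 39) = 1 is s = 4, giving 12.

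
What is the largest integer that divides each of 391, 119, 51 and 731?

17

391 = 17 · 23; 119 = 7 · 17; 51 = 3 · 17; 731 = 17 · 43
gcd takes min exponent of each prime: 17 = 17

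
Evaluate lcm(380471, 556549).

30250107797

gcd first: 556549 = 1·380471 + 176078; 380471 = 2·176078 + 28315; 176078 = 6·28315 + 6188; 28315 = 4·6188 + 3563; 6188 = 1·3563 + 2625; 3563 = 1·2625 + 938; 2625 = 2·938 + 749; 938 = 1·749 + 189; 749 = 3·189 + 182; 189 = 1·182 + 7; 182 = 26·7 + 0 → gcd = 7
lcm = 380471·556549/gcd = 211750754579/7 = 30250107797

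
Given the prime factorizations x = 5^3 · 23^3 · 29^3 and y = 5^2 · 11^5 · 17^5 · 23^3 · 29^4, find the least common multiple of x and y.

max exponent per prime: 5^3 · 11^5 · 17^5 · 23^3 · 29^4 = 245976459049755820923625

245976459049755820923625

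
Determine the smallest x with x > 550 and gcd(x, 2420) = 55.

715

Multiples of 55 above 550: 55·11, 55·12, … . Need the cofactor coprime to 2420/55 = 44.
Checking s = 11, 12, … the first with gcd(s, 44) = 1 is s = 13, giving 715.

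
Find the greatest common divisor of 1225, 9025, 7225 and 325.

25

gcd(1225, 9025): 9025 = 7·1225 + 450; 1225 = 2·450 + 325; 450 = 1·325 + 125; 325 = 2·125 + 75; 125 = 1·75 + 50; 75 = 1·50 + 25; 50 = 2·25 + 0 → 25
gcd(25, 7225): 7225 = 289·25 + 0 → 25
gcd(25, 325): 325 = 13·25 + 0 → 25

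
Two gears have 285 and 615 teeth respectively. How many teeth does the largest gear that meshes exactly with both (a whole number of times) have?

285 = 3 · 5 · 19
615 = 3 · 5 · 41
Common: 3 · 5 = 15

15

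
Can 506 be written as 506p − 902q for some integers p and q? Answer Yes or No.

gcd(506, 902): 902 = 1·506 + 396; 506 = 1·396 + 110; 396 = 3·110 + 66; 110 = 1·66 + 44; 66 = 1·44 + 22; 44 = 2·22 + 0 → 22
22 divides 506, so a solution exists.

Yes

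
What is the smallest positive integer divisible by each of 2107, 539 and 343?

lcm(2107, 539) = 2107·539/gcd = 1135673/49 = 23177
lcm(23177, 343) = 23177·343/gcd = 7949711/49 = 162239

162239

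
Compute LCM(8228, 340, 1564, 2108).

8228 = 2² · 11² · 17; 340 = 2² · 5 · 17; 1564 = 2² · 17 · 23; 2108 = 2² · 17 · 31
lcm takes max exponent of each prime: 2² · 5 · 11² · 17 · 23 · 31 = 29332820

29332820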